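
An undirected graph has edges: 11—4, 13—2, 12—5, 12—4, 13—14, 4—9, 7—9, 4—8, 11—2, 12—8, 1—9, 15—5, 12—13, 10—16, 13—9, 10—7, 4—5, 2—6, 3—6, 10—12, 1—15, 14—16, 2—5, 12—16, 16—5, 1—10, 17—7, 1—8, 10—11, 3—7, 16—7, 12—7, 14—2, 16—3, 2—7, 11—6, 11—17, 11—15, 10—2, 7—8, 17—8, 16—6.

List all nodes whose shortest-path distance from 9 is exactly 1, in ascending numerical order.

Level 0: 9
Level 1: 1, 4, 7, 13
Level 2: 2, 3, 5, 8, 10, 11, 12, 14, 15, 16, 17
Level 3: 6

1, 4, 7, 13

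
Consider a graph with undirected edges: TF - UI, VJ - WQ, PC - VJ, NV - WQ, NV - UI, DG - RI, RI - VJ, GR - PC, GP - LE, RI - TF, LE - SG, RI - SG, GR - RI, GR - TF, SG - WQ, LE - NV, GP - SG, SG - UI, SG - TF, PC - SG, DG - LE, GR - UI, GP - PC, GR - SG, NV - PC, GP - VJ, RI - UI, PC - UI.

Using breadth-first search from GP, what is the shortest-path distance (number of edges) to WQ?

Level 0: GP
Level 1: LE, PC, SG, VJ
Level 2: DG, GR, NV, RI, TF, UI, WQ
WQ first appears at level 2.

2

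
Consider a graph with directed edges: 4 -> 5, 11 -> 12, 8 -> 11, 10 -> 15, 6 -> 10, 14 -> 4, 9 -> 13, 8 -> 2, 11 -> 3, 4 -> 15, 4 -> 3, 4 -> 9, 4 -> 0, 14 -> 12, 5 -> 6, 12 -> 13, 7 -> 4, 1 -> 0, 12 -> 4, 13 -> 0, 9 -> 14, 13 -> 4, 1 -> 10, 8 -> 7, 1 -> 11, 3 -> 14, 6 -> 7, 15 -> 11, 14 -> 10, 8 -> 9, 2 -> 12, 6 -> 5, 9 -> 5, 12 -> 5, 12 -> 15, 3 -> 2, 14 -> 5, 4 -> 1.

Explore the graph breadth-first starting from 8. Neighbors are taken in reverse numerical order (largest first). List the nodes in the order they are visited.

8, 11, 9, 7, 2, 12, 3, 14, 13, 5, 4, 15, 10, 0, 6, 1

Visit 8; enqueue 11, 9, 7, 2 → queue [11, 9, 7, 2]
Visit 11; enqueue 12, 3 → queue [9, 7, 2, 12, 3]
Visit 9; enqueue 14, 13, 5 → queue [7, 2, 12, 3, 14, 13, 5]
Visit 7; enqueue 4 → queue [2, 12, 3, 14, 13, 5, 4]
Visit 2 → queue [12, 3, 14, 13, 5, 4]
Visit 12; enqueue 15 → queue [3, 14, 13, 5, 4, 15]
Visit 3 → queue [14, 13, 5, 4, 15]
Visit 14; enqueue 10 → queue [13, 5, 4, 15, 10]
Visit 13; enqueue 0 → queue [5, 4, 15, 10, 0]
Visit 5; enqueue 6 → queue [4, 15, 10, 0, 6]
Visit 4; enqueue 1 → queue [15, 10, 0, 6, 1]
Visit 15 → queue [10, 0, 6, 1]
Visit 10 → queue [0, 6, 1]
Visit 0 → queue [6, 1]
Visit 6 → queue [1]
Visit 1 → queue []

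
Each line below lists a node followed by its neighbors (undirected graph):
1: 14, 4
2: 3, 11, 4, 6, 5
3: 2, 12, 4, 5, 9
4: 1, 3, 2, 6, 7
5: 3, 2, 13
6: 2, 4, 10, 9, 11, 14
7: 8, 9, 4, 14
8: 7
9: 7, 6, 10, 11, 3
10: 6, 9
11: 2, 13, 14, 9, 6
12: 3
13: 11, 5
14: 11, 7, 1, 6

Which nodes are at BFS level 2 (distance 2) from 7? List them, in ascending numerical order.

1, 2, 3, 6, 10, 11

Level 0: 7
Level 1: 4, 8, 9, 14
Level 2: 1, 2, 3, 6, 10, 11
Level 3: 5, 12, 13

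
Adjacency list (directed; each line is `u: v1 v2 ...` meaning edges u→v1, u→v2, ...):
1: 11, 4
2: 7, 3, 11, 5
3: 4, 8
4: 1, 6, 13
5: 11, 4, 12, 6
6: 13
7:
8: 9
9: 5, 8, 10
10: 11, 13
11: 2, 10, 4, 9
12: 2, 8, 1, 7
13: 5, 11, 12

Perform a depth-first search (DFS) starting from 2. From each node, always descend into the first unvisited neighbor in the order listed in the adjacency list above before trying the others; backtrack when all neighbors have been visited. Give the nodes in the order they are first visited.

Visit 2
2 → 7
2 → 3
3 → 4
4 → 1
1 → 11
11 → 10
10 → 13
13 → 5
5 → 12
12 → 8
8 → 9
5 → 6

2 -> 7 -> 3 -> 4 -> 1 -> 11 -> 10 -> 13 -> 5 -> 12 -> 8 -> 9 -> 6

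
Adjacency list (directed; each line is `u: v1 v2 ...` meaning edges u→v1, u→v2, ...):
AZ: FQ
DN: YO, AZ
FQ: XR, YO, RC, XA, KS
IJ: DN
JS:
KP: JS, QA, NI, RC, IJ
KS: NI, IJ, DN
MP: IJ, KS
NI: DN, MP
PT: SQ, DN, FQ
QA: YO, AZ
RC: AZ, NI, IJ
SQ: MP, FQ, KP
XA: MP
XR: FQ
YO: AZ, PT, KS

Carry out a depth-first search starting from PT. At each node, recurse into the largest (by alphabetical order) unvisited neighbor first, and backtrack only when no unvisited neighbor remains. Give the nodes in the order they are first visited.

PT, SQ, MP, KS, NI, DN, YO, AZ, FQ, XR, XA, RC, IJ, KP, QA, JS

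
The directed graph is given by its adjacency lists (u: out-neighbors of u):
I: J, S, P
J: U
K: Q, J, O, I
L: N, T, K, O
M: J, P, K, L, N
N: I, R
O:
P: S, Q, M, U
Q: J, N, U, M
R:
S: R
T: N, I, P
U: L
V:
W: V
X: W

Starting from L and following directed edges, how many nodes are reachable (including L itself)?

BFS from L visits: L, N, T, K, O, I, R, P, Q, J, S, M, U
Reachable nodes: 13 of 16 total.

13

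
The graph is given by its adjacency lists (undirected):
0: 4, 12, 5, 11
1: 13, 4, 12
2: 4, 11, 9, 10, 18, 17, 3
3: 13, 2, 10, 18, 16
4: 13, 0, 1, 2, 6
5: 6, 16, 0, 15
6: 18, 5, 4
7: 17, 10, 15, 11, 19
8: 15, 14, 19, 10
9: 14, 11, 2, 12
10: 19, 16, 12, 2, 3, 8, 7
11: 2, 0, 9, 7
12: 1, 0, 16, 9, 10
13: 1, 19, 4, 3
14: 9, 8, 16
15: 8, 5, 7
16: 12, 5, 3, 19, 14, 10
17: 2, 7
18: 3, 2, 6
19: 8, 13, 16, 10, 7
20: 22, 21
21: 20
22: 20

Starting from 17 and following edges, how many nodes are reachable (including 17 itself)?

BFS from 17 visits: 17, 2, 7, 3, 4, 9, 10, 11, 18, 15, 19, 13, 16, 0, 1, 6, 12, 14, 8, 5
Reachable nodes: 20 of 23 total.

20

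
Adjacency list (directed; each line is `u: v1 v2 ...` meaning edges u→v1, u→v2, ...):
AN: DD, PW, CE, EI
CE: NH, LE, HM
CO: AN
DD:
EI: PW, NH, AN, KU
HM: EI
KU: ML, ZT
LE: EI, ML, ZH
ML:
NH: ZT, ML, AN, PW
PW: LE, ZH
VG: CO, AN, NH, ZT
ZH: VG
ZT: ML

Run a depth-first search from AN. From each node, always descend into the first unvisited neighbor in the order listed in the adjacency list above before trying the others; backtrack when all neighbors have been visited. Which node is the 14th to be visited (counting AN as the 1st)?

HM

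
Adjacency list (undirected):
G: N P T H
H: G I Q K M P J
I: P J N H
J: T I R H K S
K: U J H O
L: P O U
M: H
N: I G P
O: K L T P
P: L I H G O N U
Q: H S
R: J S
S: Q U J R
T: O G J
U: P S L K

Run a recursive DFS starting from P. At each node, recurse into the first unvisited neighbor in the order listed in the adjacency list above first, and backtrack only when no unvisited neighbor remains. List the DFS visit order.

P, L, O, K, U, S, Q, H, G, N, I, J, T, R, M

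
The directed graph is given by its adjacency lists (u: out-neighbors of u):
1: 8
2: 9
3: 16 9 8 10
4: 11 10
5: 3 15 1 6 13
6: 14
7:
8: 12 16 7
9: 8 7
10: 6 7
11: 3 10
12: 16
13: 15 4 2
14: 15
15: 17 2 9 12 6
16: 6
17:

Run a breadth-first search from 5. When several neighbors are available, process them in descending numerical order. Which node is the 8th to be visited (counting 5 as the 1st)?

12

Visit 5; enqueue 15, 13, 6, 3, 1 → queue [15, 13, 6, 3, 1]
Visit 15; enqueue 17, 12, 9, 2 → queue [13, 6, 3, 1, 17, 12, 9, 2]
Visit 13; enqueue 4 → queue [6, 3, 1, 17, 12, 9, 2, 4]
Visit 6; enqueue 14 → queue [3, 1, 17, 12, 9, 2, 4, 14]
Visit 3; enqueue 16, 10, 8 → queue [1, 17, 12, 9, 2, 4, 14, 16, 10, 8]
Visit 1 → queue [17, 12, 9, 2, 4, 14, 16, 10, 8]
Visit 17 → queue [12, 9, 2, 4, 14, 16, 10, 8]
Visit 12 → queue [9, 2, 4, 14, 16, 10, 8]
Visit 9; enqueue 7 → queue [2, 4, 14, 16, 10, 8, 7]
Visit 2 → queue [4, 14, 16, 10, 8, 7]
Visit 4; enqueue 11 → queue [14, 16, 10, 8, 7, 11]
Visit 14 → queue [16, 10, 8, 7, 11]
Visit 16 → queue [10, 8, 7, 11]
Visit 10 → queue [8, 7, 11]
Visit 8 → queue [7, 11]
Visit 7 → queue [11]
Visit 11 → queue []

Visit order: 5, 15, 13, 6, 3, 1, 17, 12, 9, 2, 4, 14, 16, 10, 8, 7, 11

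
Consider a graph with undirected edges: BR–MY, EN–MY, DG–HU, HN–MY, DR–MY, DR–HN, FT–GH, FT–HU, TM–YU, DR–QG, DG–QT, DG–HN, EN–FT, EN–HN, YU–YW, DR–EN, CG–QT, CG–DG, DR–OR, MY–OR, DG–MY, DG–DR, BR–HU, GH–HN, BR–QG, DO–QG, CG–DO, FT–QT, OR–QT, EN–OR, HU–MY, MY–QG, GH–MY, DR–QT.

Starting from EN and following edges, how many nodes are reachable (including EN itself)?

BFS from EN visits: EN, DR, FT, HN, MY, OR, DG, QG, QT, GH, HU, BR, CG, DO
Reachable nodes: 14 of 17 total.

14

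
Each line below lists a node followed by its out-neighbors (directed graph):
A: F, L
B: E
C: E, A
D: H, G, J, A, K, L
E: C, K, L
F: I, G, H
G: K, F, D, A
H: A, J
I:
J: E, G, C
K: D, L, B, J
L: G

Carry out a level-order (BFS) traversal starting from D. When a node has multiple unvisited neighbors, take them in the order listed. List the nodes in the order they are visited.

D, H, G, J, A, K, L, F, E, C, B, I

Visit D; enqueue H, G, J, A, K, L → queue [H, G, J, A, K, L]
Visit H → queue [G, J, A, K, L]
Visit G; enqueue F → queue [J, A, K, L, F]
Visit J; enqueue E, C → queue [A, K, L, F, E, C]
Visit A → queue [K, L, F, E, C]
Visit K; enqueue B → queue [L, F, E, C, B]
Visit L → queue [F, E, C, B]
Visit F; enqueue I → queue [E, C, B, I]
Visit E → queue [C, B, I]
Visit C → queue [B, I]
Visit B → queue [I]
Visit I → queue []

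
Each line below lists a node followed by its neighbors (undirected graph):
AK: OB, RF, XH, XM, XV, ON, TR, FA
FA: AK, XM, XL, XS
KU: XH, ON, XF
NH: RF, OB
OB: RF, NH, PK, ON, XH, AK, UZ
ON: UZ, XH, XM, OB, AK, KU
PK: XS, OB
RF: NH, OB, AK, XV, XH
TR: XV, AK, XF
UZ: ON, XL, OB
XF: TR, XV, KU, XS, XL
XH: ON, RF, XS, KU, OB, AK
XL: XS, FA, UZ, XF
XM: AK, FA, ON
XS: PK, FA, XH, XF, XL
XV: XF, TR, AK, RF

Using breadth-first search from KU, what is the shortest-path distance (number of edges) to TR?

Level 0: KU
Level 1: ON, XF, XH
Level 2: AK, OB, RF, TR, UZ, XL, XM, XS, XV
Level 3: FA, NH, PK
TR first appears at level 2.

2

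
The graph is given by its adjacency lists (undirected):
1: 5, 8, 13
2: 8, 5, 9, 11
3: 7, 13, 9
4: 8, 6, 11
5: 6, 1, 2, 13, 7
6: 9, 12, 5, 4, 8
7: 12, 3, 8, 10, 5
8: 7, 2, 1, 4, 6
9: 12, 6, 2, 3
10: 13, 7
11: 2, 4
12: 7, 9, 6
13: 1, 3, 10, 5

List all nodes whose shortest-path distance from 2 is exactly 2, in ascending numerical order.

1, 3, 4, 6, 7, 12, 13

Level 0: 2
Level 1: 5, 8, 9, 11
Level 2: 1, 3, 4, 6, 7, 12, 13
Level 3: 10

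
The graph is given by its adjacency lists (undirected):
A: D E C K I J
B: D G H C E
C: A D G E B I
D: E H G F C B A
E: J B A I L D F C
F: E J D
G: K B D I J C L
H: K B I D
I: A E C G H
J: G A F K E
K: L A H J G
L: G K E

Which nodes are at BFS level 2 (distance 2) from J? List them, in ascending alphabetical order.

Level 0: J
Level 1: A, E, F, G, K
Level 2: B, C, D, H, I, L

B, C, D, H, I, L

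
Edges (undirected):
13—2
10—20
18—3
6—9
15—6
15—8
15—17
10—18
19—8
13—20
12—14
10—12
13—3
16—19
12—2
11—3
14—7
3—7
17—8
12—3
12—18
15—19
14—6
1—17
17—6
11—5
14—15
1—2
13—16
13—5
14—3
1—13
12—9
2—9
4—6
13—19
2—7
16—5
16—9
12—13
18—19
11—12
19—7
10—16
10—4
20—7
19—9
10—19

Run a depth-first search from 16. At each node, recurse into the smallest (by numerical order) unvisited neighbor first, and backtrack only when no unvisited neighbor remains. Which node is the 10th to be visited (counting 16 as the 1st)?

Visit 16
16 → 5
5 → 11
11 → 3
3 → 7
7 → 2
2 → 1
1 → 13
13 → 12
12 → 9
9 → 6
6 → 4
4 → 10
10 → 18
18 → 19
19 → 8
8 → 15
15 → 14
15 → 17
10 → 20

Visit order: 16, 5, 11, 3, 7, 2, 1, 13, 12, 9, 6, 4, 10, 18, 19, 8, 15, 14, 17, 20

9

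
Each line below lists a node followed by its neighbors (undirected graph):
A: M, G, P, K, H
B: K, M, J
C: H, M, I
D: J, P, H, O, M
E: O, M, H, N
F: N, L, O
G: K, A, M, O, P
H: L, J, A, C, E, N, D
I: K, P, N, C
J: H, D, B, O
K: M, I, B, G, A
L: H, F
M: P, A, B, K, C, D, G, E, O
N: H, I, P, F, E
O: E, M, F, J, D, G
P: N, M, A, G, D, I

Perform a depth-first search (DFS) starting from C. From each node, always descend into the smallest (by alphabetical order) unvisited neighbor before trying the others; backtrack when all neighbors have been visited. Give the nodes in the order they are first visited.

C → H → A → G → K → B → J → D → M → E → N → F → L → O → I → P

Visit C
C → H
H → A
A → G
G → K
K → B
B → J
J → D
D → M
M → E
E → N
N → F
F → L
F → O
N → I
I → P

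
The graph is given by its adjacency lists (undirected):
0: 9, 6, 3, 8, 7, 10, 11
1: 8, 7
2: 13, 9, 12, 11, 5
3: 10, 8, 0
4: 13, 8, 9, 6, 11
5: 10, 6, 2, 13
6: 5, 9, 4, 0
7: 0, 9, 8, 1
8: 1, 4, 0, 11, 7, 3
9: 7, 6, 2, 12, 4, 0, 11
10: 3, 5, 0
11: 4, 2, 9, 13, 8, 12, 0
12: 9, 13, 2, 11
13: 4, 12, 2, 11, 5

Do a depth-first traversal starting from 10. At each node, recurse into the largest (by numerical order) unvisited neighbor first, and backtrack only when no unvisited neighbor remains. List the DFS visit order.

10 → 5 → 13 → 12 → 11 → 9 → 7 → 8 → 4 → 6 → 0 → 3 → 1 → 2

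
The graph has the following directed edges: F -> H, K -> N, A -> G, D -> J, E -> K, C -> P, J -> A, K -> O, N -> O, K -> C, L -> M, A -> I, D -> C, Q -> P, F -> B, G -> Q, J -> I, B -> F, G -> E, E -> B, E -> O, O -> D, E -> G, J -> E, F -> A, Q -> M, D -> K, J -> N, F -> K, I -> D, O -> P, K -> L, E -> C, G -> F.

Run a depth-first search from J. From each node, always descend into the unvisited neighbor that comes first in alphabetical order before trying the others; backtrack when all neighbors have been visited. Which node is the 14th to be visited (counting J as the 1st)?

Visit J
J → A
A → G
G → E
E → B
B → F
F → H
F → K
K → C
C → P
K → L
L → M
K → N
N → O
O → D
G → Q
A → I

Visit order: J, A, G, E, B, F, H, K, C, P, L, M, N, O, D, Q, I

O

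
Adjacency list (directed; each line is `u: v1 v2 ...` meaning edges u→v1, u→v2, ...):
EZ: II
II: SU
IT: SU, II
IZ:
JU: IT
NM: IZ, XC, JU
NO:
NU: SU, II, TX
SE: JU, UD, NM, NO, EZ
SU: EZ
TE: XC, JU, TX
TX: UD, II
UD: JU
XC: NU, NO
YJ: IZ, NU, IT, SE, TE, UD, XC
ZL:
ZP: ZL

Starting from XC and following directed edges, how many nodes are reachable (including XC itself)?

BFS from XC visits: XC, NU, NO, TX, SU, II, UD, EZ, JU, IT
Reachable nodes: 10 of 17 total.

10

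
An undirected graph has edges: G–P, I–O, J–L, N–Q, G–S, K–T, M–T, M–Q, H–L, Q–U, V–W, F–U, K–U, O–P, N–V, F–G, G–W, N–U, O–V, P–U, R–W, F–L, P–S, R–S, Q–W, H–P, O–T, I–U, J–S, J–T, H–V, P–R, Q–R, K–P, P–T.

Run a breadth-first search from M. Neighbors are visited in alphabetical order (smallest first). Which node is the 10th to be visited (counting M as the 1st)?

O

Visit M; enqueue Q, T → queue [Q, T]
Visit Q; enqueue N, R, U, W → queue [T, N, R, U, W]
Visit T; enqueue J, K, O, P → queue [N, R, U, W, J, K, O, P]
Visit N; enqueue V → queue [R, U, W, J, K, O, P, V]
Visit R; enqueue S → queue [U, W, J, K, O, P, V, S]
Visit U; enqueue F, I → queue [W, J, K, O, P, V, S, F, I]
Visit W; enqueue G → queue [J, K, O, P, V, S, F, I, G]
Visit J; enqueue L → queue [K, O, P, V, S, F, I, G, L]
Visit K → queue [O, P, V, S, F, I, G, L]
Visit O → queue [P, V, S, F, I, G, L]
Visit P; enqueue H → queue [V, S, F, I, G, L, H]
Visit V → queue [S, F, I, G, L, H]
Visit S → queue [F, I, G, L, H]
Visit F → queue [I, G, L, H]
Visit I → queue [G, L, H]
Visit G → queue [L, H]
Visit L → queue [H]
Visit H → queue []

Visit order: M, Q, T, N, R, U, W, J, K, O, P, V, S, F, I, G, L, H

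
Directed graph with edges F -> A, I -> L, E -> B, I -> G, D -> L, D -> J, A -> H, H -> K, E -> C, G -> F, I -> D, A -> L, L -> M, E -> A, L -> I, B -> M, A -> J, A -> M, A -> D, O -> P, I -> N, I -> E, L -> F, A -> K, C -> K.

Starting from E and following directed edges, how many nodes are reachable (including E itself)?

14

BFS from E visits: E, A, B, C, D, H, J, K, L, M, F, I, G, N
Reachable nodes: 14 of 16 total.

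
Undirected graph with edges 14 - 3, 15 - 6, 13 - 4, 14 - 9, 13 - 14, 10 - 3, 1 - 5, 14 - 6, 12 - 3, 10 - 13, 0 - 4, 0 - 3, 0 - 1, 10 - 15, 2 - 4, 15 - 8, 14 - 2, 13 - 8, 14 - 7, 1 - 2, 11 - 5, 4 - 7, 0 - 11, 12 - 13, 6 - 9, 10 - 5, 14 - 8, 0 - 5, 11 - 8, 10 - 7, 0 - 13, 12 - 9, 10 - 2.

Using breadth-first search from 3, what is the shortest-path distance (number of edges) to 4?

2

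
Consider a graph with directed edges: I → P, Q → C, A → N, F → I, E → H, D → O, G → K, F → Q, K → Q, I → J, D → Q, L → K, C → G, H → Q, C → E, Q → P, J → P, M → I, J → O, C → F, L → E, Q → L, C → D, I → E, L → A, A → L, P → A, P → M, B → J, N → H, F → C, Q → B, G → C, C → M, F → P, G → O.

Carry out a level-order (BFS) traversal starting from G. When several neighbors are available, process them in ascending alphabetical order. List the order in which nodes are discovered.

G, C, K, O, D, E, F, M, Q, H, I, P, B, L, J, A, N

Visit G; enqueue C, K, O → queue [C, K, O]
Visit C; enqueue D, E, F, M → queue [K, O, D, E, F, M]
Visit K; enqueue Q → queue [O, D, E, F, M, Q]
Visit O → queue [D, E, F, M, Q]
Visit D → queue [E, F, M, Q]
Visit E; enqueue H → queue [F, M, Q, H]
Visit F; enqueue I, P → queue [M, Q, H, I, P]
Visit M → queue [Q, H, I, P]
Visit Q; enqueue B, L → queue [H, I, P, B, L]
Visit H → queue [I, P, B, L]
Visit I; enqueue J → queue [P, B, L, J]
Visit P; enqueue A → queue [B, L, J, A]
Visit B → queue [L, J, A]
Visit L → queue [J, A]
Visit J → queue [A]
Visit A; enqueue N → queue [N]
Visit N → queue []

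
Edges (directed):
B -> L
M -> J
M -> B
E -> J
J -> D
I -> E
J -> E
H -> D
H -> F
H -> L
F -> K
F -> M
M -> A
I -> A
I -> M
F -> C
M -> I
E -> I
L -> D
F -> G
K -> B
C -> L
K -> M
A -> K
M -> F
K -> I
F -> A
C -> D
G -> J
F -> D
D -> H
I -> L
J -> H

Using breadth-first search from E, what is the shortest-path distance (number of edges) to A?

Level 0: E
Level 1: I, J
Level 2: A, D, H, L, M
Level 3: B, F, K
Level 4: C, G
A first appears at level 2.

2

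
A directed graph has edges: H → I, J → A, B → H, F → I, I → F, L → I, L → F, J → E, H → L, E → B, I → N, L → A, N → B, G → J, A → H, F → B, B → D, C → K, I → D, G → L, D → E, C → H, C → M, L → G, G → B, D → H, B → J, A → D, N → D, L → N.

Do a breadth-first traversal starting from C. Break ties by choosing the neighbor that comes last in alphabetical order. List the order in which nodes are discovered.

Visit C; enqueue M, K, H → queue [M, K, H]
Visit M → queue [K, H]
Visit K → queue [H]
Visit H; enqueue L, I → queue [L, I]
Visit L; enqueue N, G, F, A → queue [I, N, G, F, A]
Visit I; enqueue D → queue [N, G, F, A, D]
Visit N; enqueue B → queue [G, F, A, D, B]
Visit G; enqueue J → queue [F, A, D, B, J]
Visit F → queue [A, D, B, J]
Visit A → queue [D, B, J]
Visit D; enqueue E → queue [B, J, E]
Visit B → queue [J, E]
Visit J → queue [E]
Visit E → queue []

C → M → K → H → L → I → N → G → F → A → D → B → J → E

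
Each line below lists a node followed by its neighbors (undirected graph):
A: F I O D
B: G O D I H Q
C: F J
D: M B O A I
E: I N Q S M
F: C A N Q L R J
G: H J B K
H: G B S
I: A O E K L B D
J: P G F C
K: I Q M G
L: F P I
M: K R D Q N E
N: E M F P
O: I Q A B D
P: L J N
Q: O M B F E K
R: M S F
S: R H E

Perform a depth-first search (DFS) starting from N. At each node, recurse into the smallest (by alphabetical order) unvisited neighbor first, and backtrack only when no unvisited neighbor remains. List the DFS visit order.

N -> E -> I -> A -> D -> B -> G -> H -> S -> R -> F -> C -> J -> P -> L -> Q -> K -> M -> O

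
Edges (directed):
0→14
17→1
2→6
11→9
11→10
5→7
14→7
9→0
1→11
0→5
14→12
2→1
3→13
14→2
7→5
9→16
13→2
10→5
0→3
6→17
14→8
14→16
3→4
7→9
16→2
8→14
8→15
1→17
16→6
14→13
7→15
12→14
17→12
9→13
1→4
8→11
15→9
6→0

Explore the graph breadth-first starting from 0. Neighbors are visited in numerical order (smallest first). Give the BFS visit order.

0 → 3 → 5 → 14 → 4 → 13 → 7 → 2 → 8 → 12 → 16 → 9 → 15 → 1 → 6 → 11 → 17 → 10

Visit 0; enqueue 3, 5, 14 → queue [3, 5, 14]
Visit 3; enqueue 4, 13 → queue [5, 14, 4, 13]
Visit 5; enqueue 7 → queue [14, 4, 13, 7]
Visit 14; enqueue 2, 8, 12, 16 → queue [4, 13, 7, 2, 8, 12, 16]
Visit 4 → queue [13, 7, 2, 8, 12, 16]
Visit 13 → queue [7, 2, 8, 12, 16]
Visit 7; enqueue 9, 15 → queue [2, 8, 12, 16, 9, 15]
Visit 2; enqueue 1, 6 → queue [8, 12, 16, 9, 15, 1, 6]
Visit 8; enqueue 11 → queue [12, 16, 9, 15, 1, 6, 11]
Visit 12 → queue [16, 9, 15, 1, 6, 11]
Visit 16 → queue [9, 15, 1, 6, 11]
Visit 9 → queue [15, 1, 6, 11]
Visit 15 → queue [1, 6, 11]
Visit 1; enqueue 17 → queue [6, 11, 17]
Visit 6 → queue [11, 17]
Visit 11; enqueue 10 → queue [17, 10]
Visit 17 → queue [10]
Visit 10 → queue []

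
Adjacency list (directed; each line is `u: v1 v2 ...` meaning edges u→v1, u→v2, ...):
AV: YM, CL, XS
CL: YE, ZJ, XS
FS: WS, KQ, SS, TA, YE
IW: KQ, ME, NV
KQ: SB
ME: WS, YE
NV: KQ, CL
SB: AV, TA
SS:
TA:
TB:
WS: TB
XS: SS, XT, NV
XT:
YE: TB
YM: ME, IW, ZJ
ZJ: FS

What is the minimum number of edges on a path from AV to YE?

Level 0: AV
Level 1: CL, XS, YM
Level 2: IW, ME, NV, SS, XT, YE, ZJ
Level 3: FS, KQ, TB, WS
Level 4: SB, TA
YE first appears at level 2.

2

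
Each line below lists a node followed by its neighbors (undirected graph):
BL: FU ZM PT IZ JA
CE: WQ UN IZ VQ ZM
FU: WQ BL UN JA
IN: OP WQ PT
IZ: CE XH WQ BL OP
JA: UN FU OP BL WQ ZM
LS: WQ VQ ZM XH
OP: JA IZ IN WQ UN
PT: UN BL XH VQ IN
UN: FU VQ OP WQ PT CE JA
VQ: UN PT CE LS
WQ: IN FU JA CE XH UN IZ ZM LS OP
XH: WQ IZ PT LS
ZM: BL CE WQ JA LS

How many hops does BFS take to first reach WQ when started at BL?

2

Level 0: BL
Level 1: FU, IZ, JA, PT, ZM
Level 2: CE, IN, LS, OP, UN, VQ, WQ, XH
WQ first appears at level 2.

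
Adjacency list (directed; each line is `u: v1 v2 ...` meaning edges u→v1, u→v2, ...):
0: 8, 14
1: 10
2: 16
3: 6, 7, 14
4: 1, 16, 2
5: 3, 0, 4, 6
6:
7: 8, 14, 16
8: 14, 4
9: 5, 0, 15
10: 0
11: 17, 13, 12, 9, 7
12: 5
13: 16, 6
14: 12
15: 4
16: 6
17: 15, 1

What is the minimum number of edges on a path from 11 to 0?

Level 0: 11
Level 1: 7, 9, 12, 13, 17
Level 2: 0, 1, 5, 6, 8, 14, 15, 16
Level 3: 3, 4, 10
Level 4: 2
0 first appears at level 2.

2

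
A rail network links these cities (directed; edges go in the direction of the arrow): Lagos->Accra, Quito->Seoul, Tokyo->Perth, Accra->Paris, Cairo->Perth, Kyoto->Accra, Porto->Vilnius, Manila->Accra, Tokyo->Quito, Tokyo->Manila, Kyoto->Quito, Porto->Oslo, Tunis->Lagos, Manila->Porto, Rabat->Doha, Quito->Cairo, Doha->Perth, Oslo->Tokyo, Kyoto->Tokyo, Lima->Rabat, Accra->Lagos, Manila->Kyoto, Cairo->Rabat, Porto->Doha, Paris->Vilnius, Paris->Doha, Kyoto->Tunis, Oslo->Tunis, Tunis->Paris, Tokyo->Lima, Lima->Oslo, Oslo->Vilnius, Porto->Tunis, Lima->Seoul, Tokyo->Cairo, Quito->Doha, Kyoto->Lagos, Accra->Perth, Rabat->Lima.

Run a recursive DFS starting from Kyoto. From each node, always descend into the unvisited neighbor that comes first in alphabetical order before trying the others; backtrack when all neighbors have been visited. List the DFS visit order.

Visit Kyoto
Kyoto → Accra
Accra → Lagos
Accra → Paris
Paris → Doha
Doha → Perth
Paris → Vilnius
Kyoto → Quito
Quito → Cairo
Cairo → Rabat
Rabat → Lima
Lima → Oslo
Oslo → Tokyo
Tokyo → Manila
Manila → Porto
Porto → Tunis
Lima → Seoul

Kyoto, Accra, Lagos, Paris, Doha, Perth, Vilnius, Quito, Cairo, Rabat, Lima, Oslo, Tokyo, Manila, Porto, Tunis, Seoul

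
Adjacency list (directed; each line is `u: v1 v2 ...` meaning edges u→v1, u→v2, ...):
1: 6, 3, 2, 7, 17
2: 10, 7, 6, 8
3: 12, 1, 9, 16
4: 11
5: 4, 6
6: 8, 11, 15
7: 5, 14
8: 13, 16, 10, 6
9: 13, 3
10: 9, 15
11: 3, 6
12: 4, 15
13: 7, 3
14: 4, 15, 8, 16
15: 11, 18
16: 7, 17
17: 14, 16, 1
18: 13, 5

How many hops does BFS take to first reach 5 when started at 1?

Level 0: 1
Level 1: 2, 3, 6, 7, 17
Level 2: 5, 8, 9, 10, 11, 12, 14, 15, 16
Level 3: 4, 13, 18
5 first appears at level 2.

2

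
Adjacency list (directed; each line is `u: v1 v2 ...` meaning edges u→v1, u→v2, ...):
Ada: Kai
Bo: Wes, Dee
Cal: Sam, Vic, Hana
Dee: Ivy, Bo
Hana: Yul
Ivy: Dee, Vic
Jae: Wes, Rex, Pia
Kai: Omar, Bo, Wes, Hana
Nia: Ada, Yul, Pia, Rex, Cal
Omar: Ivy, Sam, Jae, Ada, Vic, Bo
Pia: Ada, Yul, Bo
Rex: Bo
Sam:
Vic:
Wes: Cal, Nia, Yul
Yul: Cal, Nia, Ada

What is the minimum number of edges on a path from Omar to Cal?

Level 0: Omar
Level 1: Ada, Bo, Ivy, Jae, Sam, Vic
Level 2: Dee, Kai, Pia, Rex, Wes
Level 3: Cal, Hana, Nia, Yul
Cal first appears at level 3.

3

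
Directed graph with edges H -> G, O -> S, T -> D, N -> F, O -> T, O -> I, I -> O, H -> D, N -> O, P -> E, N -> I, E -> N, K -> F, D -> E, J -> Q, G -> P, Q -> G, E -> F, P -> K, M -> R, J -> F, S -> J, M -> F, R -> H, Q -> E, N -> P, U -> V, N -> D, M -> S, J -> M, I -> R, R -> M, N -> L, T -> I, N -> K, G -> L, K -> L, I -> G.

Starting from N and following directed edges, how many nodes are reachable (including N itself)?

17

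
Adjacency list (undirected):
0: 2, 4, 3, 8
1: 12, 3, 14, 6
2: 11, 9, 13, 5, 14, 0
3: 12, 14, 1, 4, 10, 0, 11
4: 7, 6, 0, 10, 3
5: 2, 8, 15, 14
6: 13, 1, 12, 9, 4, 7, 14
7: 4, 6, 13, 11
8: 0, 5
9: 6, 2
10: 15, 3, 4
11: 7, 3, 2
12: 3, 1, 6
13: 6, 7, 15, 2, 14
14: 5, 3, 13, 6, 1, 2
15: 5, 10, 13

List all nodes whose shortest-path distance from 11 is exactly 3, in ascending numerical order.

Level 0: 11
Level 1: 2, 3, 7
Level 2: 0, 1, 4, 5, 6, 9, 10, 12, 13, 14
Level 3: 8, 15

8, 15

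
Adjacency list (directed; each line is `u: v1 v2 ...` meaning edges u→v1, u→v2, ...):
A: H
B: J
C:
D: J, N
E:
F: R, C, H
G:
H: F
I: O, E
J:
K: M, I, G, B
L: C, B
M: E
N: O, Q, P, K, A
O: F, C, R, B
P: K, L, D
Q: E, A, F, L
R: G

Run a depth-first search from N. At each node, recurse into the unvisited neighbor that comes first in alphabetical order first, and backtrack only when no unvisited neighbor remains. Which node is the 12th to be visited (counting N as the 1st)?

E

Visit N
N → A
A → H
H → F
F → C
F → R
R → G
N → K
K → B
B → J
K → I
I → E
I → O
K → M
N → P
P → D
P → L
N → Q

Visit order: N, A, H, F, C, R, G, K, B, J, I, E, O, M, P, D, L, Q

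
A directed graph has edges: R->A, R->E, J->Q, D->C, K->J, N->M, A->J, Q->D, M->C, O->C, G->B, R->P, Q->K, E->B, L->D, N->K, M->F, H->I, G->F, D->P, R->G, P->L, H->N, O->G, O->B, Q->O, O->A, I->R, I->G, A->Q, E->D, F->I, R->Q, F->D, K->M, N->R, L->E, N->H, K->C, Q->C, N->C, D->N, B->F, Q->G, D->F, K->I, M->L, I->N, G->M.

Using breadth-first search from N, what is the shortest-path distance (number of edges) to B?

3

Level 0: N
Level 1: C, H, K, M, R
Level 2: A, E, F, G, I, J, L, P, Q
Level 3: B, D, O
B first appears at level 3.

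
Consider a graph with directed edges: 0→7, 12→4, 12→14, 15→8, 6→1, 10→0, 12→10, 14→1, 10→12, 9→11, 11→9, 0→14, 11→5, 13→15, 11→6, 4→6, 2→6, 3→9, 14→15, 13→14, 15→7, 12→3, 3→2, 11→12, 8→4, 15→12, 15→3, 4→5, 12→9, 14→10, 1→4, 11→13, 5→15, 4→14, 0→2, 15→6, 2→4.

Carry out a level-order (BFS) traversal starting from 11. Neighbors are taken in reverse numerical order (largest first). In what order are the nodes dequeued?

11, 13, 12, 9, 6, 5, 15, 14, 10, 4, 3, 1, 8, 7, 0, 2

Visit 11; enqueue 13, 12, 9, 6, 5 → queue [13, 12, 9, 6, 5]
Visit 13; enqueue 15, 14 → queue [12, 9, 6, 5, 15, 14]
Visit 12; enqueue 10, 4, 3 → queue [9, 6, 5, 15, 14, 10, 4, 3]
Visit 9 → queue [6, 5, 15, 14, 10, 4, 3]
Visit 6; enqueue 1 → queue [5, 15, 14, 10, 4, 3, 1]
Visit 5 → queue [15, 14, 10, 4, 3, 1]
Visit 15; enqueue 8, 7 → queue [14, 10, 4, 3, 1, 8, 7]
Visit 14 → queue [10, 4, 3, 1, 8, 7]
Visit 10; enqueue 0 → queue [4, 3, 1, 8, 7, 0]
Visit 4 → queue [3, 1, 8, 7, 0]
Visit 3; enqueue 2 → queue [1, 8, 7, 0, 2]
Visit 1 → queue [8, 7, 0, 2]
Visit 8 → queue [7, 0, 2]
Visit 7 → queue [0, 2]
Visit 0 → queue [2]
Visit 2 → queue []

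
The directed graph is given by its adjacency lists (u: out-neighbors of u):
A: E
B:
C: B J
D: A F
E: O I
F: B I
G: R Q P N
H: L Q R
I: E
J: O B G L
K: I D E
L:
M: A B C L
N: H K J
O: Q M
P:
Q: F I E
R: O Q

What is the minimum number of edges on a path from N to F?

Level 0: N
Level 1: H, J, K
Level 2: B, D, E, G, I, L, O, Q, R
Level 3: A, F, M, P
Level 4: C
F first appears at level 3.

3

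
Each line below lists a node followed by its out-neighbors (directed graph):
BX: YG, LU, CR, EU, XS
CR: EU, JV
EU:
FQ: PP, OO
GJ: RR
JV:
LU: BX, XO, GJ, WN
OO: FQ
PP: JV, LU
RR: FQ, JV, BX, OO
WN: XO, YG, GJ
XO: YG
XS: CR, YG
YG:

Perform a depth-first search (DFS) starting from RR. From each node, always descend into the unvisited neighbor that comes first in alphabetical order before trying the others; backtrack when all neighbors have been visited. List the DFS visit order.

Visit RR
RR → BX
BX → CR
CR → EU
CR → JV
BX → LU
LU → GJ
LU → WN
WN → XO
XO → YG
BX → XS
RR → FQ
FQ → OO
FQ → PP

RR BX CR EU JV LU GJ WN XO YG XS FQ OO PP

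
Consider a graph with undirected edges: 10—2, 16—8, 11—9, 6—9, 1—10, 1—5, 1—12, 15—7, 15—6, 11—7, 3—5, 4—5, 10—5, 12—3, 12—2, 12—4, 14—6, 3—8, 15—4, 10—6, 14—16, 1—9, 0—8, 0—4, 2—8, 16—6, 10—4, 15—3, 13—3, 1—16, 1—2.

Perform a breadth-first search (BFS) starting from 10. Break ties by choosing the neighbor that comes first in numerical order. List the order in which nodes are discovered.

10 → 1 → 2 → 4 → 5 → 6 → 9 → 12 → 16 → 8 → 0 → 15 → 3 → 14 → 11 → 7 → 13

Visit 10; enqueue 1, 2, 4, 5, 6 → queue [1, 2, 4, 5, 6]
Visit 1; enqueue 9, 12, 16 → queue [2, 4, 5, 6, 9, 12, 16]
Visit 2; enqueue 8 → queue [4, 5, 6, 9, 12, 16, 8]
Visit 4; enqueue 0, 15 → queue [5, 6, 9, 12, 16, 8, 0, 15]
Visit 5; enqueue 3 → queue [6, 9, 12, 16, 8, 0, 15, 3]
Visit 6; enqueue 14 → queue [9, 12, 16, 8, 0, 15, 3, 14]
Visit 9; enqueue 11 → queue [12, 16, 8, 0, 15, 3, 14, 11]
Visit 12 → queue [16, 8, 0, 15, 3, 14, 11]
Visit 16 → queue [8, 0, 15, 3, 14, 11]
Visit 8 → queue [0, 15, 3, 14, 11]
Visit 0 → queue [15, 3, 14, 11]
Visit 15; enqueue 7 → queue [3, 14, 11, 7]
Visit 3; enqueue 13 → queue [14, 11, 7, 13]
Visit 14 → queue [11, 7, 13]
Visit 11 → queue [7, 13]
Visit 7 → queue [13]
Visit 13 → queue []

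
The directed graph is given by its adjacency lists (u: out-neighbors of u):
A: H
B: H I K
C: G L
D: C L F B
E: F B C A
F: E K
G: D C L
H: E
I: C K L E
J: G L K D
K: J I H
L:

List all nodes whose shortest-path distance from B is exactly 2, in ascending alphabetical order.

C, E, J, L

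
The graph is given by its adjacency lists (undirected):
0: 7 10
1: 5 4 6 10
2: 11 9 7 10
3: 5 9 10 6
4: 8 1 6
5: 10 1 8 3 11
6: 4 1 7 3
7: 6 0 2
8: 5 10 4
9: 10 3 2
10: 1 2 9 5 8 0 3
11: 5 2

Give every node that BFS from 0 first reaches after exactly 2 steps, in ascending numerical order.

Level 0: 0
Level 1: 7, 10
Level 2: 1, 2, 3, 5, 6, 8, 9
Level 3: 4, 11

1, 2, 3, 5, 6, 8, 9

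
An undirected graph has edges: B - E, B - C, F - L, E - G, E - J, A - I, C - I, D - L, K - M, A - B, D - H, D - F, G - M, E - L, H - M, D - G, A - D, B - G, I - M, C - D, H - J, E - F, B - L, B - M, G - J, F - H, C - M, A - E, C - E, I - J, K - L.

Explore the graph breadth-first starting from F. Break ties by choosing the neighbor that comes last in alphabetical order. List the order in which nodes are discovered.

Visit F; enqueue L, H, E, D → queue [L, H, E, D]
Visit L; enqueue K, B → queue [H, E, D, K, B]
Visit H; enqueue M, J → queue [E, D, K, B, M, J]
Visit E; enqueue G, C, A → queue [D, K, B, M, J, G, C, A]
Visit D → queue [K, B, M, J, G, C, A]
Visit K → queue [B, M, J, G, C, A]
Visit B → queue [M, J, G, C, A]
Visit M; enqueue I → queue [J, G, C, A, I]
Visit J → queue [G, C, A, I]
Visit G → queue [C, A, I]
Visit C → queue [A, I]
Visit A → queue [I]
Visit I → queue []

F -> L -> H -> E -> D -> K -> B -> M -> J -> G -> C -> A -> I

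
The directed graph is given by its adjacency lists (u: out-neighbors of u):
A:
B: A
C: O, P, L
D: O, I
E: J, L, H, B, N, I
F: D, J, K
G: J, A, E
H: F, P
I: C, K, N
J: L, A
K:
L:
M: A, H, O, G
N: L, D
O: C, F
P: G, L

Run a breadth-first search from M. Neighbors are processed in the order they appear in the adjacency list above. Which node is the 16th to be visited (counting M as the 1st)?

Visit M; enqueue A, H, O, G → queue [A, H, O, G]
Visit A → queue [H, O, G]
Visit H; enqueue F, P → queue [O, G, F, P]
Visit O; enqueue C → queue [G, F, P, C]
Visit G; enqueue J, E → queue [F, P, C, J, E]
Visit F; enqueue D, K → queue [P, C, J, E, D, K]
Visit P; enqueue L → queue [C, J, E, D, K, L]
Visit C → queue [J, E, D, K, L]
Visit J → queue [E, D, K, L]
Visit E; enqueue B, N, I → queue [D, K, L, B, N, I]
Visit D → queue [K, L, B, N, I]
Visit K → queue [L, B, N, I]
Visit L → queue [B, N, I]
Visit B → queue [N, I]
Visit N → queue [I]
Visit I → queue []

Visit order: M, A, H, O, G, F, P, C, J, E, D, K, L, B, N, I

I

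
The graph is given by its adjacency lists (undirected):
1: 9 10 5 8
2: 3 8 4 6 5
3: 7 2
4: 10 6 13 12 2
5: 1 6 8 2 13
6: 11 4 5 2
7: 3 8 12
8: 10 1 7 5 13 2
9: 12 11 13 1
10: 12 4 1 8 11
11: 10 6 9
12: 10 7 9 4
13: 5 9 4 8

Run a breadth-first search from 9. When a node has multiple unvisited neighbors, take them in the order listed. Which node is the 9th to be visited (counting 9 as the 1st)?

6

Visit 9; enqueue 12, 11, 13, 1 → queue [12, 11, 13, 1]
Visit 12; enqueue 10, 7, 4 → queue [11, 13, 1, 10, 7, 4]
Visit 11; enqueue 6 → queue [13, 1, 10, 7, 4, 6]
Visit 13; enqueue 5, 8 → queue [1, 10, 7, 4, 6, 5, 8]
Visit 1 → queue [10, 7, 4, 6, 5, 8]
Visit 10 → queue [7, 4, 6, 5, 8]
Visit 7; enqueue 3 → queue [4, 6, 5, 8, 3]
Visit 4; enqueue 2 → queue [6, 5, 8, 3, 2]
Visit 6 → queue [5, 8, 3, 2]
Visit 5 → queue [8, 3, 2]
Visit 8 → queue [3, 2]
Visit 3 → queue [2]
Visit 2 → queue []

Visit order: 9, 12, 11, 13, 1, 10, 7, 4, 6, 5, 8, 3, 2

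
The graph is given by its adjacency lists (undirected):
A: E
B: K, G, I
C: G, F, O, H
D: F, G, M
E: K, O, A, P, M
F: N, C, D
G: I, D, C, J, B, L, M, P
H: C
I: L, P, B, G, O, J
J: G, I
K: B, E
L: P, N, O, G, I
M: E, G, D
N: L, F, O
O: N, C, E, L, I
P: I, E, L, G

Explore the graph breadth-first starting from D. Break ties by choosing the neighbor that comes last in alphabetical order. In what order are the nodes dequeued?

D -> M -> G -> F -> E -> P -> L -> J -> I -> C -> B -> N -> O -> K -> A -> H

Visit D; enqueue M, G, F → queue [M, G, F]
Visit M; enqueue E → queue [G, F, E]
Visit G; enqueue P, L, J, I, C, B → queue [F, E, P, L, J, I, C, B]
Visit F; enqueue N → queue [E, P, L, J, I, C, B, N]
Visit E; enqueue O, K, A → queue [P, L, J, I, C, B, N, O, K, A]
Visit P → queue [L, J, I, C, B, N, O, K, A]
Visit L → queue [J, I, C, B, N, O, K, A]
Visit J → queue [I, C, B, N, O, K, A]
Visit I → queue [C, B, N, O, K, A]
Visit C; enqueue H → queue [B, N, O, K, A, H]
Visit B → queue [N, O, K, A, H]
Visit N → queue [O, K, A, H]
Visit O → queue [K, A, H]
Visit K → queue [A, H]
Visit A → queue [H]
Visit H → queue []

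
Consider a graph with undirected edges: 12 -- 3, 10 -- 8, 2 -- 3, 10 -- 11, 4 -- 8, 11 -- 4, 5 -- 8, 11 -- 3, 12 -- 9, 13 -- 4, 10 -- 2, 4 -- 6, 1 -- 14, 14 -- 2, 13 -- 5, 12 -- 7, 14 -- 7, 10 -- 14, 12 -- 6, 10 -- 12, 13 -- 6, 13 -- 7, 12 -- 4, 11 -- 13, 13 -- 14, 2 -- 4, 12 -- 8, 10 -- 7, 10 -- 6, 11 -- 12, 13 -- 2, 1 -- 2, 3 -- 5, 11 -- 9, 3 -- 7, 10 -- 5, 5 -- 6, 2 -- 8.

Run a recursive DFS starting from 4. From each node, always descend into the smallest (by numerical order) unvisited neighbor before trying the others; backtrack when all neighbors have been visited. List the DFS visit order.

Visit 4
4 → 2
2 → 1
1 → 14
14 → 7
7 → 3
3 → 5
5 → 6
6 → 10
10 → 8
8 → 12
12 → 9
9 → 11
11 → 13

4, 2, 1, 14, 7, 3, 5, 6, 10, 8, 12, 9, 11, 13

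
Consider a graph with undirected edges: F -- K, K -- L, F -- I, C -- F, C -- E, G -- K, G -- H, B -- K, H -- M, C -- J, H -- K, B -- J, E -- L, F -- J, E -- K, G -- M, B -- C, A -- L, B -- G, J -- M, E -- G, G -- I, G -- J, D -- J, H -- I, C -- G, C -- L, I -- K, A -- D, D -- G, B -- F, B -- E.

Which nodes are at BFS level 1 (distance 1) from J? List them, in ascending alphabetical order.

B, C, D, F, G, M

Level 0: J
Level 1: B, C, D, F, G, M
Level 2: A, E, H, I, K, L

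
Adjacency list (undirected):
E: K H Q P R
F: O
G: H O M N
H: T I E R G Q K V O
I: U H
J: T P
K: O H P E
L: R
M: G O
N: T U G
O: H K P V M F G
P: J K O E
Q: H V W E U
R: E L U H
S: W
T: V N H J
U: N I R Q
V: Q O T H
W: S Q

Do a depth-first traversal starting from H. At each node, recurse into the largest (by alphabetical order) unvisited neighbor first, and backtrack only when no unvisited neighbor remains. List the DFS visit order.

H, V, T, N, U, R, L, E, Q, W, S, P, O, M, G, K, F, J, I

Visit H
H → V
V → T
T → N
N → U
U → R
R → L
R → E
E → Q
Q → W
W → S
E → P
P → O
O → M
M → G
O → K
O → F
P → J
U → I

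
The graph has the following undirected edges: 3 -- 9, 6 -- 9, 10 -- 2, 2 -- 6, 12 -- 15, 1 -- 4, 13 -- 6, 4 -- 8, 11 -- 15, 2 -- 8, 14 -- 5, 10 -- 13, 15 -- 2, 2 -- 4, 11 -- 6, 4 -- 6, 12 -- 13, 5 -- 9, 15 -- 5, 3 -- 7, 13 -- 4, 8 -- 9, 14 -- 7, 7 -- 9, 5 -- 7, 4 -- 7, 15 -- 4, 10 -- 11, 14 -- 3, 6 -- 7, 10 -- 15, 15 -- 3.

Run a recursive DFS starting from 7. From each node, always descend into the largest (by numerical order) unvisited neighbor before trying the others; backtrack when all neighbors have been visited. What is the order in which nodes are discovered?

7 14 5 15 12 13 10 11 6 9 8 4 2 1 3

Visit 7
7 → 14
14 → 5
5 → 15
15 → 12
12 → 13
13 → 10
10 → 11
11 → 6
6 → 9
9 → 8
8 → 4
4 → 2
4 → 1
9 → 3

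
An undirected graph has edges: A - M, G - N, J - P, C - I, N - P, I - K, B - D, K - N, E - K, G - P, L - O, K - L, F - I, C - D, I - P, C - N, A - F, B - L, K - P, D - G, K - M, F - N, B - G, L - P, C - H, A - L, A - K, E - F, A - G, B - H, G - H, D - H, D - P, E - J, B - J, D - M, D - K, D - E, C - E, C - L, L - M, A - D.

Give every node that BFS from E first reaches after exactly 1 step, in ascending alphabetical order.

C, D, F, J, K

Level 0: E
Level 1: C, D, F, J, K
Level 2: A, B, G, H, I, L, M, N, P
Level 3: O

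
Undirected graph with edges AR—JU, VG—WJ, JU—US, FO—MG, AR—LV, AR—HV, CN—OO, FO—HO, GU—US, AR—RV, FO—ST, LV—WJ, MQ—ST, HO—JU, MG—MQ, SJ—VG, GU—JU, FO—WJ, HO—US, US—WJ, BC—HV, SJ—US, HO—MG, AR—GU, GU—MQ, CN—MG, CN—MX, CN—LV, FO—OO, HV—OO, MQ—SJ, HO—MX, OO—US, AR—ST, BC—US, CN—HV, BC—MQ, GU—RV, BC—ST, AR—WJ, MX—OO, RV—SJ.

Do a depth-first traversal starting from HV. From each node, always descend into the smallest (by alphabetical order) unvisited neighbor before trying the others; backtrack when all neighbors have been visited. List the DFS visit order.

HV AR GU JU HO FO MG CN LV WJ US BC MQ SJ RV VG ST OO MX

Visit HV
HV → AR
AR → GU
GU → JU
JU → HO
HO → FO
FO → MG
MG → CN
CN → LV
LV → WJ
WJ → US
US → BC
BC → MQ
MQ → SJ
SJ → RV
SJ → VG
MQ → ST
US → OO
OO → MX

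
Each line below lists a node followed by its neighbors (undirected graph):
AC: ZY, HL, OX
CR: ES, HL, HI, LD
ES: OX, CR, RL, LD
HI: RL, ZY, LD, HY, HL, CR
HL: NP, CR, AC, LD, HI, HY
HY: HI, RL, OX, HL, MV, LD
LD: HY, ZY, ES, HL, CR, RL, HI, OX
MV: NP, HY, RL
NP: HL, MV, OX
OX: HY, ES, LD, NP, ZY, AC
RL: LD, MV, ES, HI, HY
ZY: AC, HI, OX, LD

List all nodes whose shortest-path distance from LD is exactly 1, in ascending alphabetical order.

CR, ES, HI, HL, HY, OX, RL, ZY

Level 0: LD
Level 1: CR, ES, HI, HL, HY, OX, RL, ZY
Level 2: AC, MV, NP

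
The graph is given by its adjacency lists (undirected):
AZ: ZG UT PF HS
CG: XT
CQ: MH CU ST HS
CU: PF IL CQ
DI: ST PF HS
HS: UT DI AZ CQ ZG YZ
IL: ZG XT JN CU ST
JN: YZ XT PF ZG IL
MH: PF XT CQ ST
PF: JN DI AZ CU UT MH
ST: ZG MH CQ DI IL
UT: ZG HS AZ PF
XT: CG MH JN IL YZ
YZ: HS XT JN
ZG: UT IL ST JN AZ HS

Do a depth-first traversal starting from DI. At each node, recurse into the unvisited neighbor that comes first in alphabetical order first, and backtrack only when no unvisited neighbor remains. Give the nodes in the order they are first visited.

DI HS AZ PF CU CQ MH ST IL JN XT CG YZ ZG UT

Visit DI
DI → HS
HS → AZ
AZ → PF
PF → CU
CU → CQ
CQ → MH
MH → ST
ST → IL
IL → JN
JN → XT
XT → CG
XT → YZ
JN → ZG
ZG → UT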